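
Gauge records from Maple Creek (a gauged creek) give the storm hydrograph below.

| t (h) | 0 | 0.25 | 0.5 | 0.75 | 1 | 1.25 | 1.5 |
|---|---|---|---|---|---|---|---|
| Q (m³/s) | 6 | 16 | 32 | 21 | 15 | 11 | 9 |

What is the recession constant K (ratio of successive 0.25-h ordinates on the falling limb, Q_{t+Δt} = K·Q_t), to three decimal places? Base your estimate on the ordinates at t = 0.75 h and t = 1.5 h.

K ≈ 0.754

Using the recession-limb readings at t = 0.75 h and t = 1.5 h: Q falls from 21 to 9 m³/s over 3 intervals.
K = (Q₂/Q₁)^(1/3) = (9/21)^(1/3) = 0.754.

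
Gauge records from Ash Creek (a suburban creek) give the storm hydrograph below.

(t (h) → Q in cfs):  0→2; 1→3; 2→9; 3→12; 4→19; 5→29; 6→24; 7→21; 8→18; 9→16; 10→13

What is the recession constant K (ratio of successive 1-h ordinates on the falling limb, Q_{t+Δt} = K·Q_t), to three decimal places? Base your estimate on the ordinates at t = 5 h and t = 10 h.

K ≈ 0.852

Using the recession-limb readings at t = 5 h and t = 10 h: Q falls from 29 to 13 cfs over 5 intervals.
K = (Q₂/Q₁)^(1/5) = (13/29)^(1/5) = 0.852.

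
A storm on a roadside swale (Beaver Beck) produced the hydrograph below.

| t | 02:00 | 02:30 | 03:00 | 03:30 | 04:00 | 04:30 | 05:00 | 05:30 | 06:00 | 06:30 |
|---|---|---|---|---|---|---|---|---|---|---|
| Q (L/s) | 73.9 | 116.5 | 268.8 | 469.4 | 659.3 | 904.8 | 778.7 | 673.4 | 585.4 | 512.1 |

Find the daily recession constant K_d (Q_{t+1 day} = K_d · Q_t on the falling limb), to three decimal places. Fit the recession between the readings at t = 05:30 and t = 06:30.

Between t = 05:30 and t = 06:30 the flow falls from 673.4 to 512.1 L/s over 2×0.5 h = 1 h.
Per-interval ratio K = (512.1/673.4)^(1/2) = 0.8720; K_d = K^(24/0.5) = 0.001.

K_d ≈ 0.001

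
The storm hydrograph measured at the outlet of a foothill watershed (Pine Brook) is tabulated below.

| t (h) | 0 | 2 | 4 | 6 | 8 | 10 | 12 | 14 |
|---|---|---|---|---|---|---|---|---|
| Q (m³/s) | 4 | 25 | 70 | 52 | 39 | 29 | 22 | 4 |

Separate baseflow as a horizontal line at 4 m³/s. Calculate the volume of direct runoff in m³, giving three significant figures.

Direct-runoff ordinates (Q − Q_b): 0.0, 21.0, 66.0, 48.0, 35.0, 25.0, 18.0, 0.0 m³/s.
ΣQ_DR = 213.0 m³/s.
With Δt = 2 h = 7200 s, V = ΣQ_DR · Δt = 213.0 × 7200 = 1.53 × 10^6 m³.

V ≈ 1.53 × 10^6 m³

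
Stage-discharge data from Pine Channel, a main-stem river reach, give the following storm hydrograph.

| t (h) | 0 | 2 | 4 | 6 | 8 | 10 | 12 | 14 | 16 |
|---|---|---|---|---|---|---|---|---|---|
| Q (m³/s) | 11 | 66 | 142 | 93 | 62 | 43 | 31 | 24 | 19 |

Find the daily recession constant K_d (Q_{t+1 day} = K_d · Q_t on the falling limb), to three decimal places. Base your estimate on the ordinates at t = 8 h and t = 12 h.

K_d ≈ 0.016

Between t = 8 h and t = 12 h the flow falls from 62 to 31 m³/s over 2×2 h = 4 h.
Per-interval ratio K = (31/62)^(1/2) = 0.7071; K_d = K^(24/2) = 0.016.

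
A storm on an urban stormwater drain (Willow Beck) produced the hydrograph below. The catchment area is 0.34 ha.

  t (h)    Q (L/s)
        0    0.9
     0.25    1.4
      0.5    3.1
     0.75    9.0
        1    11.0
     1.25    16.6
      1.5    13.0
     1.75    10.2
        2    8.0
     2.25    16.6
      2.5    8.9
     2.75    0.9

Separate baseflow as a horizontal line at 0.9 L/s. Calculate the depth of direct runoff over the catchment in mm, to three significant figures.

d ≈ 23.5 mm

Direct runoff: 0.0, 0.5, 2.2, 8.1, 10.1, 15.7, 12.1, 9.3, 7.1, 15.7, 8.0, 0.0 L/s; ΣQ_DR = 88.80 L/s.
V = ΣQ_DR · Δt = 88.80 × 900 s = 79920 L.
Over A = 0.34 ha, depth = V / A = 23.5 mm.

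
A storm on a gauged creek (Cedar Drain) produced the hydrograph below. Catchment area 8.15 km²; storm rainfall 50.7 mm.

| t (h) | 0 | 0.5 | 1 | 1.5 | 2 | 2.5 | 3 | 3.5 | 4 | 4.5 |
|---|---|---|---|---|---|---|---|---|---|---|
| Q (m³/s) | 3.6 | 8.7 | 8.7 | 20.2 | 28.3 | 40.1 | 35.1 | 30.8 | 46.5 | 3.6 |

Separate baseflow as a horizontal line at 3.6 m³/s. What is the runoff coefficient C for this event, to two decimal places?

ΣQ_DR = 189.6 m³/s; V = ΣQ_DR·Δt = 3.413 × 10^5 m³.
Runoff depth d = V / A = 41.87 mm.
C = d / P = 41.87 / 50.7 = 0.83.

C ≈ 0.83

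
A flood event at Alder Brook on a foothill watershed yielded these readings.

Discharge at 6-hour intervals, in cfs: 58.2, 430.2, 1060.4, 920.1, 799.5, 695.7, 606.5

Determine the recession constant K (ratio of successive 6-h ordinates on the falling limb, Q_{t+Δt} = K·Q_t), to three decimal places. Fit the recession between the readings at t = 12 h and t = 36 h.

Using the recession-limb readings at t = 12 h and t = 36 h: Q falls from 1060.4 to 606.5 cfs over 4 intervals.
K = (Q₂/Q₁)^(1/4) = (606.5/1060.4)^(1/4) = 0.870.

K ≈ 0.870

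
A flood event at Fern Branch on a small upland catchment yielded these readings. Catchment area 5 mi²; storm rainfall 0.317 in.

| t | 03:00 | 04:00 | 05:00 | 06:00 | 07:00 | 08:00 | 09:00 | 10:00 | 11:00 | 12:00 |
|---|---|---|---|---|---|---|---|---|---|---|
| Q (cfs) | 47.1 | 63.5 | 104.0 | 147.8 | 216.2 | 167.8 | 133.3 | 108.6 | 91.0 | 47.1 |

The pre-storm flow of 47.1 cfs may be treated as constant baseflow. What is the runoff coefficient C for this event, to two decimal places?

C ≈ 0.64

ΣQ_DR = 655.4 cfs; V = ΣQ_DR·Δt = 2.359 × 10^6 ft³.
Runoff depth d = V / A = 0.2031 in.
C = d / P = 0.2031 / 0.317 = 0.64.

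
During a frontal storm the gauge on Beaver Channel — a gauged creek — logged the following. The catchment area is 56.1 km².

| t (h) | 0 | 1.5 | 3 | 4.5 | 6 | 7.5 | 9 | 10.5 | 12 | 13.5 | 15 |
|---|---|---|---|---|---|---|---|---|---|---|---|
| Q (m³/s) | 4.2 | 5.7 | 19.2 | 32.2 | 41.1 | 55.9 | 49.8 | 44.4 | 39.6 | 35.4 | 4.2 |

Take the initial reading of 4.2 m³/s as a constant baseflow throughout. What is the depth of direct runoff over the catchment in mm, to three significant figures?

Direct runoff: 0.0, 1.5, 15.0, 28.0, 36.9, 51.7, 45.6, 40.2, 35.4, 31.2, 0.0 m³/s; ΣQ_DR = 285.5 m³/s.
V = ΣQ_DR · Δt = 285.5 × 5400 s = 1.542 × 10^6 m³.
Over A = 56.1 km², depth = V / A = 27.5 mm.

d ≈ 27.5 mm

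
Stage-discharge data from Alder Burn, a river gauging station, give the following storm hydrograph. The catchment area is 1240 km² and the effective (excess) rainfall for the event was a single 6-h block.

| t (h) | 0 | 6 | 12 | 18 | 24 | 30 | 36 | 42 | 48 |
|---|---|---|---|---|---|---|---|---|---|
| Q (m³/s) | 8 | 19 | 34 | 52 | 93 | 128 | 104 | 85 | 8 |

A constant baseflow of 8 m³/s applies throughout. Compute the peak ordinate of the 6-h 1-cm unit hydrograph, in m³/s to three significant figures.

U_p ≈ 150 m³/s

Direct runoff: 0.0, 11.0, 26.0, 44.0, 85.0, 120.0, 96.0, 77.0, 0.0 m³/s; ΣQ_DR = 459.0 m³/s, peak = 120.0 m³/s.
Runoff depth d = ΣQ_DR·Δt / A = 459.0 × 21600 / (1240 km²) = 7.995 mm.
The 1-cm UH is the DRH scaled by (10 mm)/d, so U_p = 120.0 × 10/7.995 = 150 m³/s.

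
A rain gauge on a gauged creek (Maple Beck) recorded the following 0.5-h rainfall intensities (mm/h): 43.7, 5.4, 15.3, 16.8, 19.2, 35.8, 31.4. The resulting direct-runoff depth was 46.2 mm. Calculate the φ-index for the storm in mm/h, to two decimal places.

Only the 6 blocks with intensity above φ contribute runoff: 43.7, 15.3, 16.8, 19.2, 35.8, 31.4 mm/h.
Σ(I−φ)·Δt = d  ⇒  (43.7+15.3+16.8+19.2+35.8+31.4 − 6φ)·0.5 = 46.2
φ = (162.2 − 46.2/0.5) / 6 = 11.63 mm/h.

φ ≈ 11.63 mm/h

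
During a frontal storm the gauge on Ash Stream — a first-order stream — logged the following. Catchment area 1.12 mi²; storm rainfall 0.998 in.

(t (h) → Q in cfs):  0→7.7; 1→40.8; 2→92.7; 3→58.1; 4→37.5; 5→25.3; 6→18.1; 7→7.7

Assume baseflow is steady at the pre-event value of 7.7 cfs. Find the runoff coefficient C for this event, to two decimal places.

C ≈ 0.31

ΣQ_DR = 226.3 cfs; V = ΣQ_DR·Δt = 8.147 × 10^5 ft³.
Runoff depth d = V / A = 0.3131 in.
C = d / P = 0.3131 / 0.998 = 0.31.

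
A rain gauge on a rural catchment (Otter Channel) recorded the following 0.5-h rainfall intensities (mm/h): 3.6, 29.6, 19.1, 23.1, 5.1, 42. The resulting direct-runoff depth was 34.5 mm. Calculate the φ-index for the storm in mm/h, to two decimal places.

Only the 4 blocks with intensity above φ contribute runoff: 29.6, 19.1, 23.1, 42 mm/h.
Σ(I−φ)·Δt = d  ⇒  (29.6+19.1+23.1+42 − 4φ)·0.5 = 34.5
φ = (113.8 − 34.5/0.5) / 4 = 11.20 mm/h.

φ ≈ 11.20 mm/h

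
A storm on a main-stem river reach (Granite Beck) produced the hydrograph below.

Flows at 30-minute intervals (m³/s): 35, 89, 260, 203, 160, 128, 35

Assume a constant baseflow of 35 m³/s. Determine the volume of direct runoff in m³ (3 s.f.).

V ≈ 1.20 × 10^6 m³

Direct-runoff ordinates (Q − Q_b): 0.0, 54.0, 225.0, 168.0, 125.0, 93.0, 0.0 m³/s.
ΣQ_DR = 665.0 m³/s.
With Δt = 0.5 h = 1800 s, V = ΣQ_DR · Δt = 665.0 × 1800 = 1.20 × 10^6 m³.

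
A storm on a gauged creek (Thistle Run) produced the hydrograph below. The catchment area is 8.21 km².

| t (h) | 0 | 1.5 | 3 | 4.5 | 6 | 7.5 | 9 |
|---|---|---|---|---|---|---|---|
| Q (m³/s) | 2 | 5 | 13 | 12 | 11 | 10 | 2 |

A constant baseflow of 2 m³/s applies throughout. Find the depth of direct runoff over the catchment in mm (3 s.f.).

Direct runoff: 0.0, 3.0, 11.0, 10.0, 9.0, 8.0, 0.0 m³/s; ΣQ_DR = 41.00 m³/s.
V = ΣQ_DR · Δt = 41.00 × 5400 s = 2.214 × 10^5 m³.
Over A = 8.21 km², depth = V / A = 27.0 mm.

d ≈ 27.0 mm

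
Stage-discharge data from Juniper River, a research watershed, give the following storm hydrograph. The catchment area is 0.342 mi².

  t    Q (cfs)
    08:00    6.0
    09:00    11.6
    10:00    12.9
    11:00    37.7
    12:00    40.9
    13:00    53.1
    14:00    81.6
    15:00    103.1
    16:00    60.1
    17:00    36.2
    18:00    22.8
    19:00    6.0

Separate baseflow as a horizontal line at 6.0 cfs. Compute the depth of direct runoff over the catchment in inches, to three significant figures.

d ≈ 1.81 in

Direct runoff: 0.0, 5.6, 6.9, 31.7, 34.9, 47.1, 75.6, 97.1, 54.1, 30.2, 16.8, 0.0 cfs; ΣQ_DR = 400.0 cfs.
V = ΣQ_DR · Δt = 400.0 × 3600 s = 1.440 × 10^6 ft³.
Over A = 0.342 mi², depth = V / A = 1.81 in.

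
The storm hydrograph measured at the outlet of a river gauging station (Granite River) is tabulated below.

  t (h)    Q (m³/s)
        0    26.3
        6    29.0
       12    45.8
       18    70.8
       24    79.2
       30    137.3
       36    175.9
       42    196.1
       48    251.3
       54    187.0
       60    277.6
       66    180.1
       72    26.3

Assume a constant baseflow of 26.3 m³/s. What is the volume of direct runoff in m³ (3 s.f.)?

V ≈ 2.90 × 10^7 m³

Direct-runoff ordinates (Q − Q_b): 0.0, 2.7, 19.5, 44.5, 52.9, 111.0, 149.6, 169.8, 225.0, 160.7, 251.3, 153.8, 0.0 m³/s.
ΣQ_DR = 1341 m³/s.
With Δt = 6 h = 21600 s, V = ΣQ_DR · Δt = 1341 × 21600 = 2.90 × 10^7 m³.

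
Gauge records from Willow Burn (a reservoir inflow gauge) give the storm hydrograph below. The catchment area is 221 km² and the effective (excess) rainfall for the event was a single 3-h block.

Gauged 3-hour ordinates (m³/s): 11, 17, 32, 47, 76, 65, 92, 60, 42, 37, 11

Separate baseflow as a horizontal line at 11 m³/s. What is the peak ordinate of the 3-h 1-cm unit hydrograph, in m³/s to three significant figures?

U_p ≈ 44.9 m³/s

Direct runoff: 0.0, 6.0, 21.0, 36.0, 65.0, 54.0, 81.0, 49.0, 31.0, 26.0, 0.0 m³/s; ΣQ_DR = 369.0 m³/s, peak = 81.0 m³/s.
Runoff depth d = ΣQ_DR·Δt / A = 369.0 × 10800 / (221 km²) = 18.03 mm.
The 1-cm UH is the DRH scaled by (10 mm)/d, so U_p = 81.0 × 10/18.03 = 44.9 m³/s.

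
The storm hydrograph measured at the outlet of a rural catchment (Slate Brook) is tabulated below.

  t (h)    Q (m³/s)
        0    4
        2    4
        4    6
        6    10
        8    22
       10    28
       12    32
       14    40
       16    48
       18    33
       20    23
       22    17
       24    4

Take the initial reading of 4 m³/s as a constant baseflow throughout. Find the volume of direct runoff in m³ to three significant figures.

V ≈ 1.58 × 10^6 m³

Direct-runoff ordinates (Q − Q_b): 0.0, 0.0, 2.0, 6.0, 18.0, 24.0, 28.0, 36.0, 44.0, 29.0, 19.0, 13.0, 0.0 m³/s.
ΣQ_DR = 219.0 m³/s.
With Δt = 2 h = 7200 s, V = ΣQ_DR · Δt = 219.0 × 7200 = 1.58 × 10^6 m³.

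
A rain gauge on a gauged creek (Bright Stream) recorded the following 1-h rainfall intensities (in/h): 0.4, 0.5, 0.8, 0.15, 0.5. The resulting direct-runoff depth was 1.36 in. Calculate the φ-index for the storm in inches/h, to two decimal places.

Only the 4 blocks with intensity above φ contribute runoff: 0.4, 0.5, 0.8, 0.5 in/h.
Σ(I−φ)·Δt = d  ⇒  (0.4+0.5+0.8+0.5 − 4φ)·1 = 1.36
φ = (2.200 − 1.36/1) / 4 = 0.21 in/h.

φ ≈ 0.21 in/h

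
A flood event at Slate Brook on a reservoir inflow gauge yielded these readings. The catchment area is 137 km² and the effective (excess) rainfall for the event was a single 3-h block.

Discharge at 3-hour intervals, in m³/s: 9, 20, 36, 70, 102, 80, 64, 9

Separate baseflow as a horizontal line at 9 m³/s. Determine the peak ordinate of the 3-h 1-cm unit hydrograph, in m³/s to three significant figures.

U_p ≈ 37.1 m³/s

Direct runoff: 0.0, 11.0, 27.0, 61.0, 93.0, 71.0, 55.0, 0.0 m³/s; ΣQ_DR = 318.0 m³/s, peak = 93.0 m³/s.
Runoff depth d = ΣQ_DR·Δt / A = 318.0 × 10800 / (137 km²) = 25.07 mm.
The 1-cm UH is the DRH scaled by (10 mm)/d, so U_p = 93.0 × 10/25.07 = 37.1 m³/s.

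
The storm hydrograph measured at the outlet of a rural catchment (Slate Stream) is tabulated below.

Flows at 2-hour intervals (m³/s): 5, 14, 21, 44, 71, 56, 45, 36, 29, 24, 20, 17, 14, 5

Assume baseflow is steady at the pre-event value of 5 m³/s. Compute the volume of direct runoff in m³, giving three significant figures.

Direct-runoff ordinates (Q − Q_b): 0.0, 9.0, 16.0, 39.0, 66.0, 51.0, 40.0, 31.0, 24.0, 19.0, 15.0, 12.0, 9.0, 0.0 m³/s.
ΣQ_DR = 331.0 m³/s.
With Δt = 2 h = 7200 s, V = ΣQ_DR · Δt = 331.0 × 7200 = 2.38 × 10^6 m³.

V ≈ 2.38 × 10^6 m³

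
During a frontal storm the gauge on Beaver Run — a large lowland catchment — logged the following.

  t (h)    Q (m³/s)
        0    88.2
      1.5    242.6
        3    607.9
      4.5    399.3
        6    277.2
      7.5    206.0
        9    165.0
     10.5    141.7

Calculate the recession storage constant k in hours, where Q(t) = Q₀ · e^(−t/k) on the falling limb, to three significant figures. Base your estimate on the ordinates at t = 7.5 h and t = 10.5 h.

On the falling limb, Q drops from 206.0 to 141.7 m³/s between t = 7.5 h and t = 10.5 h (Δt = 3 h).
k = −Δt / ln(Q₂/Q₁) = −3 / ln(141.7/206.0) = 8.02 h.

k ≈ 8.02 h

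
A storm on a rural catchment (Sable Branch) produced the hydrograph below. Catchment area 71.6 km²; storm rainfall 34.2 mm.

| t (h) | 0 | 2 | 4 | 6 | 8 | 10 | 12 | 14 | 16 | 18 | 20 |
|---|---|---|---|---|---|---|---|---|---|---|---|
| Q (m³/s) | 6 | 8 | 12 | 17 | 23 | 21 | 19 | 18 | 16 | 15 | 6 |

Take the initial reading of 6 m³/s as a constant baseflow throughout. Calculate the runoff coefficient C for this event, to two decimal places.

C ≈ 0.28

ΣQ_DR = 95.00 m³/s; V = ΣQ_DR·Δt = 6.840 × 10^5 m³.
Runoff depth d = V / A = 9.553 mm.
C = d / P = 9.553 / 34.2 = 0.28.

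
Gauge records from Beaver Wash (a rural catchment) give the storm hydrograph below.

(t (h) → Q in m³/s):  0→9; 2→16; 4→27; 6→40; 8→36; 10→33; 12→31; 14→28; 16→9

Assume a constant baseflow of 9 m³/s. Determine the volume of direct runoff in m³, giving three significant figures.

V ≈ 1.07 × 10^6 m³

Direct-runoff ordinates (Q − Q_b): 0.0, 7.0, 18.0, 31.0, 27.0, 24.0, 22.0, 19.0, 0.0 m³/s.
ΣQ_DR = 148.0 m³/s.
With Δt = 2 h = 7200 s, V = ΣQ_DR · Δt = 148.0 × 7200 = 1.07 × 10^6 m³.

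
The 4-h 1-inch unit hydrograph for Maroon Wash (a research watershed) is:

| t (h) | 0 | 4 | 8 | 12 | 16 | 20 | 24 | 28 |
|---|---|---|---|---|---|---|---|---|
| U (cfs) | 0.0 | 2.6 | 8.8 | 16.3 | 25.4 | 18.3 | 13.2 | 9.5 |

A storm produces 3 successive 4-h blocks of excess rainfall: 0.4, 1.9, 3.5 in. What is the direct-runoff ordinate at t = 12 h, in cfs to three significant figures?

Q ≈ 32.3 cfs

By discrete convolution, Q_j = Σ (P_i / 1 in) · U_{j−i}.
At t = 12 h (j=3): Q = (0.4/1)·16.3 + (1.9/1)·8.8 + (3.5/1)·2.6 = 32.3 cfs.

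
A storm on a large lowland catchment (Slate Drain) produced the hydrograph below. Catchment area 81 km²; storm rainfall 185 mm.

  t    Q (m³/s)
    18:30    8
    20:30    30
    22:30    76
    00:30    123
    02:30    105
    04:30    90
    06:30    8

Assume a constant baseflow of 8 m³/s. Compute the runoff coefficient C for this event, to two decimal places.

C ≈ 0.18

ΣQ_DR = 384.0 m³/s; V = ΣQ_DR·Δt = 2.765 × 10^6 m³.
Runoff depth d = V / A = 34.13 mm.
C = d / P = 34.13 / 185 = 0.18.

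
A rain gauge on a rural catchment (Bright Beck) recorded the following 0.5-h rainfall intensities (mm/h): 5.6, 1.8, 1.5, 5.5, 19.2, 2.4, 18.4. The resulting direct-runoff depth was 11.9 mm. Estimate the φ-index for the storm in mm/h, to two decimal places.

Only the 2 blocks with intensity above φ contribute runoff: 19.2, 18.4 mm/h.
Σ(I−φ)·Δt = d  ⇒  (19.2+18.4 − 2φ)·0.5 = 11.9
φ = (37.60 − 11.9/0.5) / 2 = 6.90 mm/h.

φ ≈ 6.90 mm/h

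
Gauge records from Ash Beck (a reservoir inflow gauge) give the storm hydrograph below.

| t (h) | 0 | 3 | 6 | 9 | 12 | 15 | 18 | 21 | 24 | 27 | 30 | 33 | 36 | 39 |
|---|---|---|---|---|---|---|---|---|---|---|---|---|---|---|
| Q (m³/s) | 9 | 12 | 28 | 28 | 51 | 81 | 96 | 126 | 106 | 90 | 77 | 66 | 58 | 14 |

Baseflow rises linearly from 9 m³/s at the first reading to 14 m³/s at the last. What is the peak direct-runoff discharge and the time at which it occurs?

Q_p = 114.31 m³/s at t = 21 h

Subtracting baseflow gives direct-runoff ordinates: 0.00, 2.62, 18.23, 17.85, 40.46, 70.08, 84.69, 114.31, 93.92, 77.54, 64.15, 52.77, 44.38, 0.00 m³/s.
The maximum is 114.31 m³/s, occurring at the reading for t = 21 h.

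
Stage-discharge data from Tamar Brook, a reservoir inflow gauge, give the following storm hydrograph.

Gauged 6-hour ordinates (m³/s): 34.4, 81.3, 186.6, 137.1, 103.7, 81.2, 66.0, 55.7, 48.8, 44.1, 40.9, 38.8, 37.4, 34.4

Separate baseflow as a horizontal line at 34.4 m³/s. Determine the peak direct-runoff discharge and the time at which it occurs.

Subtracting baseflow gives direct-runoff ordinates: 0.0, 46.9, 152.2, 102.7, 69.3, 46.8, 31.6, 21.3, 14.4, 9.7, 6.5, 4.4, 3.0, 0.0 m³/s.
The maximum is 152.2 m³/s, occurring at the reading for t = 12 h.

Q_p = 152.2 m³/s at t = 12 h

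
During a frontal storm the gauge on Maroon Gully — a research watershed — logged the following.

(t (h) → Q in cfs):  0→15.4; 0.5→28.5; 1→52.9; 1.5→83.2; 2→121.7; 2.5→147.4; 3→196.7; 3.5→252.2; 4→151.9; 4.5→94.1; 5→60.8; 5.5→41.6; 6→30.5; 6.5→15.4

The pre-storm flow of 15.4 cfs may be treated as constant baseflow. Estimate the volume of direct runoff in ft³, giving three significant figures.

Direct-runoff ordinates (Q − Q_b): 0.0, 13.1, 37.5, 67.8, 106.3, 132.0, 181.3, 236.8, 136.5, 78.7, 45.4, 26.2, 15.1, 0.0 cfs.
ΣQ_DR = 1077 cfs.
With Δt = 0.5 h = 1800 s, V = ΣQ_DR · Δt = 1077 × 1800 = 1.94 × 10^6 ft³.

V ≈ 1.94 × 10^6 ft³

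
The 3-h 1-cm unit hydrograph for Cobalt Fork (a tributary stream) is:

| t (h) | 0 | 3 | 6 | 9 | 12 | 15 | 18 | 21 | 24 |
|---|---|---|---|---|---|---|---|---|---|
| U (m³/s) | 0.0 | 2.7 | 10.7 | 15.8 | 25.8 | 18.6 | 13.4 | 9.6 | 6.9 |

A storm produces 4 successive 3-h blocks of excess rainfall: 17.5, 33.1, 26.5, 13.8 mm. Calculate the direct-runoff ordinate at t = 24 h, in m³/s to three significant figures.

Q ≈ 105 m³/s

By discrete convolution, Q_j = Σ (P_i / 10 mm) · U_{j−i}.
At t = 24 h (j=8): Q = (17.5/10)·6.9 + (33.1/10)·9.6 + (26.5/10)·13.4 + (13.8/10)·18.6 = 105 m³/s.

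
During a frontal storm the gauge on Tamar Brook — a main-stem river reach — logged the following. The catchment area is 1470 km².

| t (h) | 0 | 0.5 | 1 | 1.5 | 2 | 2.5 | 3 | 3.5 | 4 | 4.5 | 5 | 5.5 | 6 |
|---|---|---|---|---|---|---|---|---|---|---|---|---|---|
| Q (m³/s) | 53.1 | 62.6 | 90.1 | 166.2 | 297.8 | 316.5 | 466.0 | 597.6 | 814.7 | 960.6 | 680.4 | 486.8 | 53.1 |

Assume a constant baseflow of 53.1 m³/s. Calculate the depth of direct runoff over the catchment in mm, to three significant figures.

d ≈ 5.33 mm

Direct runoff: 0.0, 9.5, 37.0, 113.1, 244.7, 263.4, 412.9, 544.5, 761.6, 907.5, 627.3, 433.7, 0.0 m³/s; ΣQ_DR = 4355 m³/s.
V = ΣQ_DR · Δt = 4355 × 1800 s = 7.839 × 10^6 m³.
Over A = 1470 km², depth = V / A = 5.33 mm.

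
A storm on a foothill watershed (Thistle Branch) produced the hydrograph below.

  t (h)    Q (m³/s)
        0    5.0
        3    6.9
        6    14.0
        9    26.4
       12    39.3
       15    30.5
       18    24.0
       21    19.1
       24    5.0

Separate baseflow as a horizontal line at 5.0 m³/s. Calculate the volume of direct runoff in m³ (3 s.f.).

V ≈ 1.35 × 10^6 m³

Direct-runoff ordinates (Q − Q_b): 0.0, 1.9, 9.0, 21.4, 34.3, 25.5, 19.0, 14.1, 0.0 m³/s.
ΣQ_DR = 125.2 m³/s.
With Δt = 3 h = 10800 s, V = ΣQ_DR · Δt = 125.2 × 10800 = 1.35 × 10^6 m³.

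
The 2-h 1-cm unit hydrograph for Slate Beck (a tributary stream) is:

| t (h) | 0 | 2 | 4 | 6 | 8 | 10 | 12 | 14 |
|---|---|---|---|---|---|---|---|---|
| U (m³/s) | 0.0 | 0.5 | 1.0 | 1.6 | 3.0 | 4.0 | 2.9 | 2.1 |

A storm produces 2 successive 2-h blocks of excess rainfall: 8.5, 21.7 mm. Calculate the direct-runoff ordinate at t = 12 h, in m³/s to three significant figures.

Q ≈ 11.1 m³/s

By discrete convolution, Q_j = Σ (P_i / 10 mm) · U_{j−i}.
At t = 12 h (j=6): Q = (8.5/10)·2.9 + (21.7/10)·4.0 = 11.1 m³/s.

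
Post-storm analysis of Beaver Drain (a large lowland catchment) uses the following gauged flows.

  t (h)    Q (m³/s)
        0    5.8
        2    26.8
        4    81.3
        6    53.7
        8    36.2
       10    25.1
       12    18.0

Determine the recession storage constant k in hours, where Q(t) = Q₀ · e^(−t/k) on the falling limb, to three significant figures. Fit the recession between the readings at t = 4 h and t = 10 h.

On the falling limb, Q drops from 81.3 to 25.1 m³/s between t = 4 h and t = 10 h (Δt = 6 h).
k = −Δt / ln(Q₂/Q₁) = −6 / ln(25.1/81.3) = 5.11 h.

k ≈ 5.11 h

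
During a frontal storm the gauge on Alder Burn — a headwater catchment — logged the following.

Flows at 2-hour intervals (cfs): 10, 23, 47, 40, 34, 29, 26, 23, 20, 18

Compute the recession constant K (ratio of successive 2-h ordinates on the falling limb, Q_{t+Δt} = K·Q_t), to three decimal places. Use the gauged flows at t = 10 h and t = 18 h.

K ≈ 0.888

Using the recession-limb readings at t = 10 h and t = 18 h: Q falls from 29 to 18 cfs over 4 intervals.
K = (Q₂/Q₁)^(1/4) = (18/29)^(1/4) = 0.888.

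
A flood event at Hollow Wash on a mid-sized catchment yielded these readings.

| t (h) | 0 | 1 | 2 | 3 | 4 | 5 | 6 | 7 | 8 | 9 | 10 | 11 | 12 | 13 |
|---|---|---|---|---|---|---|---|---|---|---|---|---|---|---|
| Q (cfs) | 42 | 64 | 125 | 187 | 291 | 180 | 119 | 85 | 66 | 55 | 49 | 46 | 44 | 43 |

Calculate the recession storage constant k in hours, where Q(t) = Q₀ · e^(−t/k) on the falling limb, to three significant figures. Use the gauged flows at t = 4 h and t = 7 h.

On the falling limb, Q drops from 291 to 85 cfs between t = 4 h and t = 7 h (Δt = 3 h).
k = −Δt / ln(Q₂/Q₁) = −3 / ln(85/291) = 2.44 h.

k ≈ 2.44 h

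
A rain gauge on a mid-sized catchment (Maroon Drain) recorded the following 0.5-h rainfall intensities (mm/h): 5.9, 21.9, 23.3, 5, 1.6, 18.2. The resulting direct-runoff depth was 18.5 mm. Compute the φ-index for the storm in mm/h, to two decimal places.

φ ≈ 8.80 mm/h

Only the 3 blocks with intensity above φ contribute runoff: 21.9, 23.3, 18.2 mm/h.
Σ(I−φ)·Δt = d  ⇒  (21.9+23.3+18.2 − 3φ)·0.5 = 18.5
φ = (63.40 − 18.5/0.5) / 3 = 8.80 mm/h.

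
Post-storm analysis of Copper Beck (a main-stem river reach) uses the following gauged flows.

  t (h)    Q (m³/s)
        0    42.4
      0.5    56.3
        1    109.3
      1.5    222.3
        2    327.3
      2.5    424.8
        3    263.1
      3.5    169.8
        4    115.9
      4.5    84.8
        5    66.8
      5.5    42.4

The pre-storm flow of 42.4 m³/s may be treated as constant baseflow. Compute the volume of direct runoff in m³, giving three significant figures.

V ≈ 2.55 × 10^6 m³

Direct-runoff ordinates (Q − Q_b): 0.0, 13.9, 66.9, 179.9, 284.9, 382.4, 220.7, 127.4, 73.5, 42.4, 24.4, 0.0 m³/s.
ΣQ_DR = 1416 m³/s.
With Δt = 0.5 h = 1800 s, V = ΣQ_DR · Δt = 1416 × 1800 = 2.55 × 10^6 m³.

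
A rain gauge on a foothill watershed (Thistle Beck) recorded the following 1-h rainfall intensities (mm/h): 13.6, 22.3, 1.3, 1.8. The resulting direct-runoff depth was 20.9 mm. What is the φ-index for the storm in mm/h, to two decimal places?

Only the 2 blocks with intensity above φ contribute runoff: 13.6, 22.3 mm/h.
Σ(I−φ)·Δt = d  ⇒  (13.6+22.3 − 2φ)·1 = 20.9
φ = (35.90 − 20.9/1) / 2 = 7.50 mm/h.

φ ≈ 7.50 mm/h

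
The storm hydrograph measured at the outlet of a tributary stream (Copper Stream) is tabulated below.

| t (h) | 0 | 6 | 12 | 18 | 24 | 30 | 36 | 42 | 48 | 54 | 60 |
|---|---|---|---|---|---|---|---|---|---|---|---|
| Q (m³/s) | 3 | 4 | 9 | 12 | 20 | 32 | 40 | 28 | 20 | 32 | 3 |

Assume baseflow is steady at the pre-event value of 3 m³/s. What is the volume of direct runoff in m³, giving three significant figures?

V ≈ 3.67 × 10^6 m³

Direct-runoff ordinates (Q − Q_b): 0.0, 1.0, 6.0, 9.0, 17.0, 29.0, 37.0, 25.0, 17.0, 29.0, 0.0 m³/s.
ΣQ_DR = 170.0 m³/s.
With Δt = 6 h = 21600 s, V = ΣQ_DR · Δt = 170.0 × 21600 = 3.67 × 10^6 m³.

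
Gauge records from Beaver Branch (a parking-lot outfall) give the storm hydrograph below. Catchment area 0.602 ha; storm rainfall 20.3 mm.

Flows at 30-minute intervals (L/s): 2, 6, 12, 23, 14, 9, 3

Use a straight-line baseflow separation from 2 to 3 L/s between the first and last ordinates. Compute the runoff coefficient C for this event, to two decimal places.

C ≈ 0.76

ΣQ_DR = 51.50 L/s; V = ΣQ_DR·Δt = 92700 L.
Runoff depth d = V / A = 15.40 mm.
C = d / P = 15.40 / 20.3 = 0.76.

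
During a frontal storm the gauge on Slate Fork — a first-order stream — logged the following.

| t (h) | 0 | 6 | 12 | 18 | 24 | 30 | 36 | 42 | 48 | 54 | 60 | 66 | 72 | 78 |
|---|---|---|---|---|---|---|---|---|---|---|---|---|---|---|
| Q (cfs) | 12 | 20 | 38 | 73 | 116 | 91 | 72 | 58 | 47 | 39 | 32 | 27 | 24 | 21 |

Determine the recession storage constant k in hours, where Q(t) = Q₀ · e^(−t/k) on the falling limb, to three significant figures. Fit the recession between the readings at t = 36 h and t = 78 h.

k ≈ 34.1 h

On the falling limb, Q drops from 72 to 21 cfs between t = 36 h and t = 78 h (Δt = 42 h).
k = −Δt / ln(Q₂/Q₁) = −42 / ln(21/72) = 34.1 h.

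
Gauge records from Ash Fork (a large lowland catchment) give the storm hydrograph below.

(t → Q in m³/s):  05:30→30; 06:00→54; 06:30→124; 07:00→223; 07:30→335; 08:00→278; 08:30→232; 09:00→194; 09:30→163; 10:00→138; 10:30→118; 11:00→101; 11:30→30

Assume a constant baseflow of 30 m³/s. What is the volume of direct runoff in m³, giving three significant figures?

Direct-runoff ordinates (Q − Q_b): 0.0, 24.0, 94.0, 193.0, 305.0, 248.0, 202.0, 164.0, 133.0, 108.0, 88.0, 71.0, 0.0 m³/s.
ΣQ_DR = 1630 m³/s.
With Δt = 0.5 h = 1800 s, V = ΣQ_DR · Δt = 1630 × 1800 = 2.93 × 10^6 m³.

V ≈ 2.93 × 10^6 m³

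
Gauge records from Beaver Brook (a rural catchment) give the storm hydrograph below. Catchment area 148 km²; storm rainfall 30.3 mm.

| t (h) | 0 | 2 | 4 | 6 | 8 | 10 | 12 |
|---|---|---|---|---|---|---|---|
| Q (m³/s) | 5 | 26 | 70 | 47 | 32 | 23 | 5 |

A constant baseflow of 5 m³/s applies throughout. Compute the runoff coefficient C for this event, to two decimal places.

C ≈ 0.28

ΣQ_DR = 173.0 m³/s; V = ΣQ_DR·Δt = 1.246 × 10^6 m³.
Runoff depth d = V / A = 8.416 mm.
C = d / P = 8.416 / 30.3 = 0.28.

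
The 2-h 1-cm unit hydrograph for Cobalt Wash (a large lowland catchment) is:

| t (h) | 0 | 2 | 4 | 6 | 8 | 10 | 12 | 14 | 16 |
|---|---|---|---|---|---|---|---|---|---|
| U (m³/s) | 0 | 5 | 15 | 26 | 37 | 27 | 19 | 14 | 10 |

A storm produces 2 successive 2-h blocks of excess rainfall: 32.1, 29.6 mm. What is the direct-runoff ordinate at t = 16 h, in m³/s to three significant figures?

By discrete convolution, Q_j = Σ (P_i / 10 mm) · U_{j−i}.
At t = 16 h (j=8): Q = (32.1/10)·10 + (29.6/10)·14 = 73.5 m³/s.

Q ≈ 73.5 m³/s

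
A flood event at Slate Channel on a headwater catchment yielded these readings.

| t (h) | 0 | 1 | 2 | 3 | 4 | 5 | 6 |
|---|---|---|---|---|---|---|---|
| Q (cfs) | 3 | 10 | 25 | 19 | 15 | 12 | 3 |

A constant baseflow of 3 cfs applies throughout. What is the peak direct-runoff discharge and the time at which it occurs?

Q_p = 22.0 cfs at t = 2 h

Subtracting baseflow gives direct-runoff ordinates: 0.0, 7.0, 22.0, 16.0, 12.0, 9.0, 0.0 cfs.
The maximum is 22.0 cfs, occurring at the reading for t = 2 h.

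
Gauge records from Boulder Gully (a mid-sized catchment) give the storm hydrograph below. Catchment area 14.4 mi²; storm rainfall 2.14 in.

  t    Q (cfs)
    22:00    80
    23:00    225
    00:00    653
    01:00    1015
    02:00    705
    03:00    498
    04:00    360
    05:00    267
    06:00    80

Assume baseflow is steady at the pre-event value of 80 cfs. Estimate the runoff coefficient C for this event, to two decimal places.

C ≈ 0.16

ΣQ_DR = 3163 cfs; V = ΣQ_DR·Δt = 1.139 × 10^7 ft³.
Runoff depth d = V / A = 0.3404 in.
C = d / P = 0.3404 / 2.14 = 0.16.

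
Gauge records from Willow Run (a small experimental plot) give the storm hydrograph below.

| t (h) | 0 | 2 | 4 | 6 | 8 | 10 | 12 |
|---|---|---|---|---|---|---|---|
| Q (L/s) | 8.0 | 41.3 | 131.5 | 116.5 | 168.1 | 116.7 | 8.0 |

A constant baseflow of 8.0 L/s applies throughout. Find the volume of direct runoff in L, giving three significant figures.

Direct-runoff ordinates (Q − Q_b): 0.0, 33.3, 123.5, 108.5, 160.1, 108.7, 0.0 L/s.
ΣQ_DR = 534.1 L/s.
With Δt = 2 h = 7200 s, V = ΣQ_DR · Δt = 534.1 × 7200 = 3.85 × 10^6 L.

V ≈ 3.85 × 10^6 L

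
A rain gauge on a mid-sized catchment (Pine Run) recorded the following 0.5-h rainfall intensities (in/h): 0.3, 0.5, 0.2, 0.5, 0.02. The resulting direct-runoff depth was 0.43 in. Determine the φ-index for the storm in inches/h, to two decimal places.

Only the 4 blocks with intensity above φ contribute runoff: 0.3, 0.5, 0.2, 0.5 in/h.
Σ(I−φ)·Δt = d  ⇒  (0.3+0.5+0.2+0.5 − 4φ)·0.5 = 0.43
φ = (1.500 − 0.43/0.5) / 4 = 0.16 in/h.

φ ≈ 0.16 in/h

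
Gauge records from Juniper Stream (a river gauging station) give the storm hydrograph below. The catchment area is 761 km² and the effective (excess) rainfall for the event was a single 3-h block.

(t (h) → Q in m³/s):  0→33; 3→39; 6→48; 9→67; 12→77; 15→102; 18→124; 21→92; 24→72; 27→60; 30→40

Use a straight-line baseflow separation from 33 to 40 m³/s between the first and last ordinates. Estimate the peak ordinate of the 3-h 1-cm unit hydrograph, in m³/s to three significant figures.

U_p ≈ 174 m³/s

Direct runoff: 0.00, 5.30, 13.60, 31.90, 41.20, 65.50, 86.80, 54.10, 33.40, 20.70, 0.00 m³/s; ΣQ_DR = 352.5 m³/s, peak = 86.80 m³/s.
Runoff depth d = ΣQ_DR·Δt / A = 352.5 × 10800 / (761 km²) = 5.003 mm.
The 1-cm UH is the DRH scaled by (10 mm)/d, so U_p = 86.80 × 10/5.003 = 174 m³/s.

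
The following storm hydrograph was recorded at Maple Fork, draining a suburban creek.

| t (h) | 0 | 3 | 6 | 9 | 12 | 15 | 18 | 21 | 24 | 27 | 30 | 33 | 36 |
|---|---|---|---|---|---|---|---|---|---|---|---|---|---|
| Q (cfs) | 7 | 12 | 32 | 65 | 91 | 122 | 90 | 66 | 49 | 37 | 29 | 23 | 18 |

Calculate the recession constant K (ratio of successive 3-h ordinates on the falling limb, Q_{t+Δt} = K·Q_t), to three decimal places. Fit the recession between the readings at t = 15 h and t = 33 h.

K ≈ 0.757

Using the recession-limb readings at t = 15 h and t = 33 h: Q falls from 122 to 23 cfs over 6 intervals.
K = (Q₂/Q₁)^(1/6) = (23/122)^(1/6) = 0.757.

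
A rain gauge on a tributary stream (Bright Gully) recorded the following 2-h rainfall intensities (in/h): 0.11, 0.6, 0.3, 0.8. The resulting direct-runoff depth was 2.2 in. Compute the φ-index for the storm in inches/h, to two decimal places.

φ ≈ 0.20 in/h

Only the 3 blocks with intensity above φ contribute runoff: 0.6, 0.3, 0.8 in/h.
Σ(I−φ)·Δt = d  ⇒  (0.6+0.3+0.8 − 3φ)·2 = 2.2
φ = (1.700 − 2.2/2) / 3 = 0.20 in/h.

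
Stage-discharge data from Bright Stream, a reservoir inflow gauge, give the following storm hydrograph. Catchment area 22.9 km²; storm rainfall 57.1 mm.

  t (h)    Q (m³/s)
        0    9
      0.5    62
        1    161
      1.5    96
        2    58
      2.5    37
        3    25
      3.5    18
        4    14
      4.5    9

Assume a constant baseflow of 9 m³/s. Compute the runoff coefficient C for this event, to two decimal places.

ΣQ_DR = 399.0 m³/s; V = ΣQ_DR·Δt = 7.182 × 10^5 m³.
Runoff depth d = V / A = 31.36 mm.
C = d / P = 31.36 / 57.1 = 0.55.

C ≈ 0.55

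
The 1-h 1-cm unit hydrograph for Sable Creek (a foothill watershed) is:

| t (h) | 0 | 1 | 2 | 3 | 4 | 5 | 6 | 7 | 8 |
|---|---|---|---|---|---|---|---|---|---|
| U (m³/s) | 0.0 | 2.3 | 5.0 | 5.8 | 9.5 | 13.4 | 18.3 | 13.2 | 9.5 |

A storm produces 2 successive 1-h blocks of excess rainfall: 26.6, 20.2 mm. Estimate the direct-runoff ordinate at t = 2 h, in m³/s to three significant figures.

By discrete convolution, Q_j = Σ (P_i / 10 mm) · U_{j−i}.
At t = 2 h (j=2): Q = (26.6/10)·5.0 + (20.2/10)·2.3 = 17.9 m³/s.

Q ≈ 17.9 m³/s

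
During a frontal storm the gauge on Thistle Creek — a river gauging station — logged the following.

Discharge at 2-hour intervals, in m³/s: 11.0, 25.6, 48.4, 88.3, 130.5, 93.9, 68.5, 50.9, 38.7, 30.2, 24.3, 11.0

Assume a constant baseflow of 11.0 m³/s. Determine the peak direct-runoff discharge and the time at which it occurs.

Q_p = 119.5 m³/s at t = 8 h

Subtracting baseflow gives direct-runoff ordinates: 0.0, 14.6, 37.4, 77.3, 119.5, 82.9, 57.5, 39.9, 27.7, 19.2, 13.3, 0.0 m³/s.
The maximum is 119.5 m³/s, occurring at the reading for t = 8 h.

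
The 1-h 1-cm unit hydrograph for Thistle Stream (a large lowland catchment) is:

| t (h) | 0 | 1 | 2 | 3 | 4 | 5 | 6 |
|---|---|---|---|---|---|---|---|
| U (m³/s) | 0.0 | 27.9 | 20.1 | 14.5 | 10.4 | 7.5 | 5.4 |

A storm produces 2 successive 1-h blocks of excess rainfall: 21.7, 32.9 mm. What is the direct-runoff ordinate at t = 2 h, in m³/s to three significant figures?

By discrete convolution, Q_j = Σ (P_i / 10 mm) · U_{j−i}.
At t = 2 h (j=2): Q = (21.7/10)·20.1 + (32.9/10)·27.9 = 135 m³/s.

Q ≈ 135 m³/s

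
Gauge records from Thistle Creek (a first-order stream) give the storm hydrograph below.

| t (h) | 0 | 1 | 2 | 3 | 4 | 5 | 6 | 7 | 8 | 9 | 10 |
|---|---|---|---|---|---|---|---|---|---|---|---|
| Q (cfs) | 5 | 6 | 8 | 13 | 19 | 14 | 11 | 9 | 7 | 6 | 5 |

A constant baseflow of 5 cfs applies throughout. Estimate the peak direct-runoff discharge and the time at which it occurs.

Subtracting baseflow gives direct-runoff ordinates: 0.0, 1.0, 3.0, 8.0, 14.0, 9.0, 6.0, 4.0, 2.0, 1.0, 0.0 cfs.
The maximum is 14.0 cfs, occurring at the reading for t = 4 h.

Q_p = 14.0 cfs at t = 4 h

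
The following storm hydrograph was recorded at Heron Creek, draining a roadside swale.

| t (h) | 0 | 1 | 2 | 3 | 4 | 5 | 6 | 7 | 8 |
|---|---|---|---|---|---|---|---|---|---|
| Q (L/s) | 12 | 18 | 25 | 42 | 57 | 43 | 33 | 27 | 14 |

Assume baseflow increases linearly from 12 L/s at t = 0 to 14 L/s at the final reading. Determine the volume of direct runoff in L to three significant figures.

Direct-runoff ordinates (Q − Q_b): 0.00, 5.75, 12.50, 29.25, 44.00, 29.75, 19.50, 13.25, 0.00 L/s.
ΣQ_DR = 154.0 L/s.
With Δt = 1 h = 3600 s, V = ΣQ_DR · Δt = 154.0 × 3600 = 5.54 × 10^5 L.

V ≈ 5.54 × 10^5 L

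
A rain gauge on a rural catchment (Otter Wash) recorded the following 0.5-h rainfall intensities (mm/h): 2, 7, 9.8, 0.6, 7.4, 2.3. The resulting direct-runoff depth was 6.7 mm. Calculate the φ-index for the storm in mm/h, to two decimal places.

φ ≈ 3.60 mm/h

Only the 3 blocks with intensity above φ contribute runoff: 7, 9.8, 7.4 mm/h.
Σ(I−φ)·Δt = d  ⇒  (7+9.8+7.4 − 3φ)·0.5 = 6.7
φ = (24.20 − 6.7/0.5) / 3 = 3.60 mm/h.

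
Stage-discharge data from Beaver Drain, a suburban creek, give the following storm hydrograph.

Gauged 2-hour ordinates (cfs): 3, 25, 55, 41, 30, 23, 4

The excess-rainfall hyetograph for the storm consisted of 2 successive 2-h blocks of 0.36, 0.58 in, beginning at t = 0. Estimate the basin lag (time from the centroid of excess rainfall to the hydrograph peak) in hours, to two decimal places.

t_L ≈ 1.77 h

Centroid of excess rainfall: t_c = Σ P_i·t̄_i / ΣP_i = 2.2340 h (block centres at 1, 3 h).
Hydrograph peak occurs at t = 4 h, so basin lag t_L = 4 − 2.2340 = 1.77 h.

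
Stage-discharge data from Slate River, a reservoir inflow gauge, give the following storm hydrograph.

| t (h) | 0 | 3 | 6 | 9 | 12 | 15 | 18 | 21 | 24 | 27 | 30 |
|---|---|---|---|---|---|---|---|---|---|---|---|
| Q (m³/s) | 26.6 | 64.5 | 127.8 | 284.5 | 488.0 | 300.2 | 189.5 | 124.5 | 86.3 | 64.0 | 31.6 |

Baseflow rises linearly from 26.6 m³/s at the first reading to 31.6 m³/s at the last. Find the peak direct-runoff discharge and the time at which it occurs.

Q_p = 459.40 m³/s at t = 12 h

Subtracting baseflow gives direct-runoff ordinates: 0.00, 37.40, 100.20, 256.40, 459.40, 271.10, 159.90, 94.40, 55.70, 32.90, 0.00 m³/s.
The maximum is 459.40 m³/s, occurring at the reading for t = 12 h.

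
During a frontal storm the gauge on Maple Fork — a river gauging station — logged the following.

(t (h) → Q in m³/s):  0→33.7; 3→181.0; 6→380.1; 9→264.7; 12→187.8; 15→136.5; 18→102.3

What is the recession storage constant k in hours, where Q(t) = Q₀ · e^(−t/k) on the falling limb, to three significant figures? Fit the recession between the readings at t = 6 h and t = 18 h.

On the falling limb, Q drops from 380.1 to 102.3 m³/s between t = 6 h and t = 18 h (Δt = 12 h).
k = −Δt / ln(Q₂/Q₁) = −12 / ln(102.3/380.1) = 9.14 h.

k ≈ 9.14 h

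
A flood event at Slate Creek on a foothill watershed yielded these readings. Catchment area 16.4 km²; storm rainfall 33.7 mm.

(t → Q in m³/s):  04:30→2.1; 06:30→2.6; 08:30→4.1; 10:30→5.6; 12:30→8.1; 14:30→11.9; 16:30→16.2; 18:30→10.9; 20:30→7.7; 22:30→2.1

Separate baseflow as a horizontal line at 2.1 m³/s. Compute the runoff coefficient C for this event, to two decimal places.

ΣQ_DR = 50.30 m³/s; V = ΣQ_DR·Δt = 3.622 × 10^5 m³.
Runoff depth d = V / A = 22.08 mm.
C = d / P = 22.08 / 33.7 = 0.66.

C ≈ 0.66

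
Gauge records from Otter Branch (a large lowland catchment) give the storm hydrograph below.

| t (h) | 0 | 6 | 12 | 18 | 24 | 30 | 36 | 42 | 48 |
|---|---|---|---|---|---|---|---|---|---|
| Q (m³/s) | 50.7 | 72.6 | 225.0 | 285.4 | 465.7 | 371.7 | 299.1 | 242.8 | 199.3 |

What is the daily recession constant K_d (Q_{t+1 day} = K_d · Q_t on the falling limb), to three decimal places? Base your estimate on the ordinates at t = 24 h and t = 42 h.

Between t = 24 h and t = 42 h the flow falls from 465.7 to 242.8 m³/s over 3×6 h = 18 h.
Per-interval ratio K = (242.8/465.7)^(1/3) = 0.8048; K_d = K^(24/6) = 0.420.

K_d ≈ 0.420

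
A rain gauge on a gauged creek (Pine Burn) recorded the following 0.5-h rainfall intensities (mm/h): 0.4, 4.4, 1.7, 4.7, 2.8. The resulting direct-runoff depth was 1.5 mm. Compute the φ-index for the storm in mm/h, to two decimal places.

φ ≈ 3.05 mm/h

Only the 2 blocks with intensity above φ contribute runoff: 4.4, 4.7 mm/h.
Σ(I−φ)·Δt = d  ⇒  (4.4+4.7 − 2φ)·0.5 = 1.5
φ = (9.100 − 1.5/0.5) / 2 = 3.05 mm/h.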